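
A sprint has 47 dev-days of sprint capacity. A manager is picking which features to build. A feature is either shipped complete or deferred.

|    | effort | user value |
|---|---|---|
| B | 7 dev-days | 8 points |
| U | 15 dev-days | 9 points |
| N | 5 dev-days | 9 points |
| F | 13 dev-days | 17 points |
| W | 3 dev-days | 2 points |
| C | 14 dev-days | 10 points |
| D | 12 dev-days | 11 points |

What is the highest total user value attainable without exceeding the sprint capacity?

49

N + F + W + C + D: effort 5 + 13 + 3 + 14 + 12 = 47 ≤ 47, user value 9 + 17 + 2 + 10 + 11 = 49.
B + N + F + W + D: effort 7 + 5 + 13 + 3 + 12 = 40 ≤ 47, user value 8 + 9 + 17 + 2 + 11 = 47.
Best is N, F, W, C, and D with total user value 49.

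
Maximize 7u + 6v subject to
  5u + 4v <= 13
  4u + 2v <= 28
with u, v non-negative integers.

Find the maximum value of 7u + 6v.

19

Relaxing integrality, the LP optimum is 19.50 at (u,v) = (0, 3.25), which is not an integer point.
(u,v)=(1,2): 5·1+4·2=13≤13, 4·1+2·2=8≤28, objective 19.
(u,v)=(0,3): 5·0+4·3=12≤13, 4·0+2·3=6≤28, objective 18.
(u,v)=(1,1): 5·1+4·1=9≤13, 4·1+2·1=6≤28, objective 13.
(u,v)=(0,2): 5·0+4·2=8≤13, 4·0+2·2=4≤28, objective 12.
Maximum is 19 at (u,v)=(1,2).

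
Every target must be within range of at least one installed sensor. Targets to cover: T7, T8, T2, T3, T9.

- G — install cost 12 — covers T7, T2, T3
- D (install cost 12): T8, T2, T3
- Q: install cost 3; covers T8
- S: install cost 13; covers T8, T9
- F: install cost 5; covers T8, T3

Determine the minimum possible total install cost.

25

The greedy cost-per-new-target heuristic would pick F, G, and S for 30, but a cheaper cover exists.
Choose G and S: together they cover T7, T8, T2, T3, T9 — every target.
Total install cost: 12 + 13 = 25.
No cover costs less than 25.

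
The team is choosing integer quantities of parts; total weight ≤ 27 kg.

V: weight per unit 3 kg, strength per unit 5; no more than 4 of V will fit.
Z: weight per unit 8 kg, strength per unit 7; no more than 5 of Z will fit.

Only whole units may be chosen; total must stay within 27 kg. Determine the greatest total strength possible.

29

V has the best ratio (5/3); taking only V gives at most 4×5 = 20 (stopped by the supply cap of 4).
Mixing does better — 3×V and 2×Z: weight 25 ≤ 27, strength 3·5 + 2·7 = 29.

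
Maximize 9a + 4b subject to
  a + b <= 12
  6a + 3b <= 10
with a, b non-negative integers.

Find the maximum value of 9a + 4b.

(a,b)=(1,1): 1·1+1·1=2≤12, 6·1+3·1=9≤10, objective 13.
(a,b)=(1,0): 1·1+1·0=1≤12, 6·1+3·0=6≤10, objective 9.
No feasible integer point exceeds 13.

13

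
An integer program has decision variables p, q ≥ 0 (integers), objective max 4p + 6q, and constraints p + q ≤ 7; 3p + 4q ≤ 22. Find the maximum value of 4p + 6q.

32

Relaxing integrality, the LP optimum is 33.00 at (p,q) = (0, 5.5), which is not an integer point.
(p,q)=(2,4): 1·2+1·4=6≤7, 3·2+4·4=22≤22, objective 32.
(p,q)=(3,3): 1·3+1·3=6≤7, 3·3+4·3=21≤22, objective 30.
(p,q)=(0,5): 1·0+1·5=5≤7, 3·0+4·5=20≤22, objective 30.
Maximum is 32 at (p,q)=(2,4).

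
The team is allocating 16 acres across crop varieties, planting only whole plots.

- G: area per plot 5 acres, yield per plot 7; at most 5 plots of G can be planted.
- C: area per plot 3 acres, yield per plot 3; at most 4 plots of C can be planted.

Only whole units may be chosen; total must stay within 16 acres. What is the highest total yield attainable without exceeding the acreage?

This is a bounded integer knapsack.
G has the best ratio (7/5); taking only G gives at most 3×7 = 21 (stopped by the area limit).
Optimal: 3×G: area 15 ≤ 16, yield 3·7 = 21.

21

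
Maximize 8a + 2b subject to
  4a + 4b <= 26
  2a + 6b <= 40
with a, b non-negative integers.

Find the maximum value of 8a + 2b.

(a,b)=(6,0): 4·6+4·0=24≤26, 2·6+6·0=12≤40, objective 48.
(a,b)=(5,1): 4·5+4·1=24≤26, 2·5+6·1=16≤40, objective 42.
No feasible integer point exceeds 48.

48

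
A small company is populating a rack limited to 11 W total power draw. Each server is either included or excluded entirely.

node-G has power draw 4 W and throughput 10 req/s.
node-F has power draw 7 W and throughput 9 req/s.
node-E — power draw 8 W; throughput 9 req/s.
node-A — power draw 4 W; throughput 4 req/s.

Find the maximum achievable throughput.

node-G + node-F: power draw 4 + 7 = 11 ≤ 11, throughput 10 + 9 = 19.
node-G + node-A: power draw 4 + 4 = 8 ≤ 11, throughput 10 + 4 = 14.
node-F + node-A: power draw 7 + 4 = 11 ≤ 11, throughput 9 + 4 = 13.
Best is node-G and node-F with total throughput 19.

19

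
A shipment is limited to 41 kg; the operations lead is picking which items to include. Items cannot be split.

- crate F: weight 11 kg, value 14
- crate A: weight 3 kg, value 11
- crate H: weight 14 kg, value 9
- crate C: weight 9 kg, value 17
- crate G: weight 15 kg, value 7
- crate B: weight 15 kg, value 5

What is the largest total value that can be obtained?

This is a 0-1 knapsack instance.
Allowing fractional choices, the relaxed optimum would be about 52.9, but items are indivisible.
crate F + crate A + crate H + crate C: weight 11 + 3 + 14 + 9 = 37 ≤ 41, value 14 + 11 + 9 + 17 = 51.
crate F + crate A + crate C + crate B: weight 11 + 3 + 9 + 15 = 38 ≤ 41, value 14 + 11 + 17 + 5 = 47.
crate F + crate A + crate C + crate G: weight 11 + 3 + 9 + 15 = 38 ≤ 41, value 14 + 11 + 17 + 7 = 49.
Best is crate F, crate A, crate H, and crate C with total value 51.

51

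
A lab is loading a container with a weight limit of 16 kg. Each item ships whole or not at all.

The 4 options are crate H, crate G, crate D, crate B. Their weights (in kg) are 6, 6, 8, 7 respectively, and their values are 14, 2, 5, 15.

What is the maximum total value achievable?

29

Take crate H and crate B: weight 6 + 7 = 13 ≤ 16, value 14 + 15 = 29.
No other feasible combination does better.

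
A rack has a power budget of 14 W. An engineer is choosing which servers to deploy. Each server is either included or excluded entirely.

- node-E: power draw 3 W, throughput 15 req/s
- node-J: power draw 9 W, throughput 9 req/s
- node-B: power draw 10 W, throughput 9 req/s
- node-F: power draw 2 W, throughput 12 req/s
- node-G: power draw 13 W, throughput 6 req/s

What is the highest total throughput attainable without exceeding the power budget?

node-E + node-J: power draw 3 + 9 = 12 ≤ 14, throughput 15 + 9 = 24.
node-E + node-F: power draw 3 + 2 = 5 ≤ 14, throughput 15 + 12 = 27.
node-E + node-J + node-F: power draw 3 + 9 + 2 = 14 ≤ 14, throughput 15 + 9 + 12 = 36.
Best is node-E, node-J, and node-F with total throughput 36.

36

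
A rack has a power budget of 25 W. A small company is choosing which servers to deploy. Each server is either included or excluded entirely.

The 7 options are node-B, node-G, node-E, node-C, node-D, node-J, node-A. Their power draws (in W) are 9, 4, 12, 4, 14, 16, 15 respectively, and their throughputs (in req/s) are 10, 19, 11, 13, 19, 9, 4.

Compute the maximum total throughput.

51

Allowing fractional choices, the relaxed optimum would be about 54.3, but servers are indivisible.
node-G + node-C + node-D: power draw 4 + 4 + 14 = 22 ≤ 25, throughput 19 + 13 + 19 = 51.
node-G + node-E + node-C: power draw 4 + 12 + 4 = 20 ≤ 25, throughput 19 + 11 + 13 = 43.
Best is node-G, node-C, and node-D with total throughput 51.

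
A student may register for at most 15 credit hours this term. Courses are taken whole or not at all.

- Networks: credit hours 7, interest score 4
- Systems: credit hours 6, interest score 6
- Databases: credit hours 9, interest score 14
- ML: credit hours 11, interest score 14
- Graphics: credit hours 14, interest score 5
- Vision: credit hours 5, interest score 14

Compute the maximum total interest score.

Allowing fractional choices, the relaxed optimum would be about 29.3, but courses are indivisible.
Systems + Databases: credit hours 6 + 9 = 15 ≤ 15, interest score 6 + 14 = 20.
Systems + Vision: credit hours 6 + 5 = 11 ≤ 15, interest score 6 + 14 = 20.
Databases + Vision: credit hours 9 + 5 = 14 ≤ 15, interest score 14 + 14 = 28.
Best is Databases and Vision with total interest score 28.

28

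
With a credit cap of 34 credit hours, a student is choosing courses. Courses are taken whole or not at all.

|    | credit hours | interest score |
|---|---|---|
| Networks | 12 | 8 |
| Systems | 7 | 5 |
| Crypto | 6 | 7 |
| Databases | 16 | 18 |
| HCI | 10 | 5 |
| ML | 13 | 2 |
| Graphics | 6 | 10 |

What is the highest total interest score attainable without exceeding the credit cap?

36

Allowing fractional choices, the relaxed optimum would be about 39.3, but courses are indivisible.
Networks + Databases + Graphics: credit hours 12 + 16 + 6 = 34 ≤ 34, interest score 8 + 18 + 10 = 36.
Crypto + Databases + Graphics: credit hours 6 + 16 + 6 = 28 ≤ 34, interest score 7 + 18 + 10 = 35.
Systems + Databases + Graphics: credit hours 7 + 16 + 6 = 29 ≤ 34, interest score 5 + 18 + 10 = 33.
Best is Networks, Databases, and Graphics with total interest score 36.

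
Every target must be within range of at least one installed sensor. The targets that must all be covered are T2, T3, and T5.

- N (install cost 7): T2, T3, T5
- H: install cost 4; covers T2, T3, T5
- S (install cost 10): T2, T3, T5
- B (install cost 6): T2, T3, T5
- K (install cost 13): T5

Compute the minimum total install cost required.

H alone covers T2, T3, T5 — every target.
Total install cost: 4.
No cover costs less than 4.

4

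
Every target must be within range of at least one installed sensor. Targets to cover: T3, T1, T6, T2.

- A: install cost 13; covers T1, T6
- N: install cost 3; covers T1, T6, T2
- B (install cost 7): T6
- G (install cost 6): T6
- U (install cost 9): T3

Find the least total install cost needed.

12

Choose N and U: together they cover T3, T1, T6, T2 — every target.
Total install cost: 3 + 9 = 12.
No cover costs less than 12.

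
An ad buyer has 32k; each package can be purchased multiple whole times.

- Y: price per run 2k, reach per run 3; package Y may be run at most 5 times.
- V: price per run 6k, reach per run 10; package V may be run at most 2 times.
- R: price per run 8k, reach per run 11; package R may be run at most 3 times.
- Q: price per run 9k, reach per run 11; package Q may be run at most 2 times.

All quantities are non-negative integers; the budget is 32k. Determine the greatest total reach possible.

V has the best ratio (10/6); taking only V gives at most 2×10 = 20 (stopped by the supply cap of 2).
Mixing does better — 2×Y, 2×V, and 2×R: price 32 ≤ 32, reach 2·3 + 2·10 + 2·11 = 48.

48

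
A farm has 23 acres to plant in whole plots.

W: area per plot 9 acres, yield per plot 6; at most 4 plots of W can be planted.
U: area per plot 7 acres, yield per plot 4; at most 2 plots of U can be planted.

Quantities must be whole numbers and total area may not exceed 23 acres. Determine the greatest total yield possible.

W has the best ratio (6/9); taking only W gives at most 2×6 = 12 (stopped by the area limit).
Mixing does better — 1×W and 2×U: area 23 ≤ 23, yield 1·6 + 2·4 = 14.

14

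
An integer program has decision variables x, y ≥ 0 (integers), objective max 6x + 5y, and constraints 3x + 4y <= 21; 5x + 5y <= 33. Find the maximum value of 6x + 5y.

The continuous relaxation peaks at (6.6, 0) with value 39.60; rounding to a feasible lattice point costs some objective.
(x,y)=(6,0): 3·6+4·0=18≤21, 5·6+5·0=30≤33, objective 36.
(x,y)=(5,1): 3·5+4·1=19≤21, 5·5+5·1=30≤33, objective 35.
Maximum is 36 at (x,y)=(6,0).

36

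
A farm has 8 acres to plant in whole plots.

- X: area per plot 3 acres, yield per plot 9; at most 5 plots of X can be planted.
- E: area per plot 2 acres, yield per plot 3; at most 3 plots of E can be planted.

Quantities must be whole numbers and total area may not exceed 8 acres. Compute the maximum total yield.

21

Take 2×X and 1×E: area 8 ≤ 8, yield 2·9 + 1·3 = 21.
No other integer combination yields more.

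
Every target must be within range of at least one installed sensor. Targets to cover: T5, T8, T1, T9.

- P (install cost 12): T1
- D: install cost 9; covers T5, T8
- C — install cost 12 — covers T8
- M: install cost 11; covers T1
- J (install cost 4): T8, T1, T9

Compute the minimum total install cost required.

13

Choose D and J: together they cover T5, T8, T1, T9 — every target.
Total install cost: 9 + 4 = 13.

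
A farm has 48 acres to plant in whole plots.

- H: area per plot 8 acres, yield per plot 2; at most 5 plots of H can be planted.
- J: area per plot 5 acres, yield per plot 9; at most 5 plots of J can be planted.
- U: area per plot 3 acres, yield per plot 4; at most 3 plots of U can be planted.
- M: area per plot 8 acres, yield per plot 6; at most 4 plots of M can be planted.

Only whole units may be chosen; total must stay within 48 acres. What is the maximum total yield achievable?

65

5×J, 2×U, and 2×M: area 47 ≤ 48, yield 5·9 + 2·4 + 2·6 = 65.
5×J, 3×U, and 1×M: area 42 ≤ 48, yield 5·9 + 3·4 + 1·6 = 63.
Best is 65.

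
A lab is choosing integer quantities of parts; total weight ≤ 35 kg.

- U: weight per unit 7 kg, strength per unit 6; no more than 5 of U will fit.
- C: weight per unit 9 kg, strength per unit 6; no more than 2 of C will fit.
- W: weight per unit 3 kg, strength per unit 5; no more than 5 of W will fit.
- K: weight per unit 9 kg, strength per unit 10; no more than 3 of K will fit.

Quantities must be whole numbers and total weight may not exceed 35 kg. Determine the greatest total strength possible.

W has the best ratio (5/3); taking only W gives at most 5×5 = 25 (stopped by the supply cap of 5).
Mixing does better — 5×W and 2×K: weight 33 ≤ 35, strength 5·5 + 2·10 = 45.

45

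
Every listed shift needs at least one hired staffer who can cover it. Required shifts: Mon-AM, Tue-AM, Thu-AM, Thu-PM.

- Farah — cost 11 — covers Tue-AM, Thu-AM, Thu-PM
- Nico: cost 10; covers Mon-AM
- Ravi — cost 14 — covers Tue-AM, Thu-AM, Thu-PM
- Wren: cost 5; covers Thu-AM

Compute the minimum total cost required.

21

Choose Farah and Nico: together they cover Mon-AM, Tue-AM, Thu-AM, Thu-PM — every shift.
Total cost: 11 + 10 = 21.
No cover costs less than 21.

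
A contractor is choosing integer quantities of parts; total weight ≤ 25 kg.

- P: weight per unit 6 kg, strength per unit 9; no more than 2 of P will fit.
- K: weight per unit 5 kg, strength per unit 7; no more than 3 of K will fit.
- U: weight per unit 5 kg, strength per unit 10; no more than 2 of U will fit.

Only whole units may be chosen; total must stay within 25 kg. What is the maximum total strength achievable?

41

This is a bounded integer knapsack.
Take 3×K and 2×U: weight 25 ≤ 25, strength 3·7 + 2·10 = 41.
U has the best ratio (10/5) and is taken to its limit of 2; remaining capacity is filled optimally with the others.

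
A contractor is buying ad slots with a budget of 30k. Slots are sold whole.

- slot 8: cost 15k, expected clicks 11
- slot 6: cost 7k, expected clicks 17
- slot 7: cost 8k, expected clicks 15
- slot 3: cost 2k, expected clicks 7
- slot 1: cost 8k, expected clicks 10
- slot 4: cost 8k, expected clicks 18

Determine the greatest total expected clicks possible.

Allowing fractional choices, the relaxed optimum would be about 63.2, but ad slots are indivisible.
slot 6 + slot 7 + slot 3 + slot 4: cost 7 + 8 + 2 + 8 = 25 ≤ 30, expected clicks 17 + 15 + 7 + 18 = 57.
slot 6 + slot 3 + slot 1 + slot 4: cost 7 + 2 + 8 + 8 = 25 ≤ 30, expected clicks 17 + 7 + 10 + 18 = 52.
Best is slot 6, slot 7, slot 3, and slot 4 with total expected clicks 57.

57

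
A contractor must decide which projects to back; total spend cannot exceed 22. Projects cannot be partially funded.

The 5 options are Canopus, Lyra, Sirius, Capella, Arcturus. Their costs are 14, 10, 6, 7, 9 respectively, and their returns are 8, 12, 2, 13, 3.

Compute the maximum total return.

Allowing fractional choices, the relaxed optimum would be about 27.9, but projects are indivisible.
Canopus + Capella: cost 14 + 7 = 21 ≤ 22, return 8 + 13 = 21.
Sirius + Capella + Arcturus: cost 6 + 7 + 9 = 22 ≤ 22, return 2 + 13 + 3 = 18.
Lyra + Capella: cost 10 + 7 = 17 ≤ 22, return 12 + 13 = 25.
Best is Lyra and Capella with total return 25.

25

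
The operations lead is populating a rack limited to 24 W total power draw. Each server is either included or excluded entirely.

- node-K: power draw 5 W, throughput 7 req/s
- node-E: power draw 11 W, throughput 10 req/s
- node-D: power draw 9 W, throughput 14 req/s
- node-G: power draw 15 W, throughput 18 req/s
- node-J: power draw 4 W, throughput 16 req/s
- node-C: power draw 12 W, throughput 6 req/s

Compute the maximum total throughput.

Allowing fractional choices, the relaxed optimum would be about 44.2, but servers are indivisible.
node-E + node-D + node-J: power draw 11 + 9 + 4 = 24 ≤ 24, throughput 10 + 14 + 16 = 40.
node-K + node-G + node-J: power draw 5 + 15 + 4 = 24 ≤ 24, throughput 7 + 18 + 16 = 41.
node-K + node-D + node-J: power draw 5 + 9 + 4 = 18 ≤ 24, throughput 7 + 14 + 16 = 37.
Best is node-K, node-G, and node-J with total throughput 41.

41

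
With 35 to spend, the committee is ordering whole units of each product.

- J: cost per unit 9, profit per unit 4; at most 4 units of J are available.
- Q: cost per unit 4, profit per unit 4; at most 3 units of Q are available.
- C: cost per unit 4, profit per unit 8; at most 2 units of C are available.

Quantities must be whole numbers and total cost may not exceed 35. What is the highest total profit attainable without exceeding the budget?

Take 1×J, 3×Q, and 2×C: cost 29 ≤ 35, profit 1·4 + 3·4 + 2·8 = 32.
C has the best ratio (8/4) and is taken to its limit of 2; remaining capacity is filled optimally with the others.

32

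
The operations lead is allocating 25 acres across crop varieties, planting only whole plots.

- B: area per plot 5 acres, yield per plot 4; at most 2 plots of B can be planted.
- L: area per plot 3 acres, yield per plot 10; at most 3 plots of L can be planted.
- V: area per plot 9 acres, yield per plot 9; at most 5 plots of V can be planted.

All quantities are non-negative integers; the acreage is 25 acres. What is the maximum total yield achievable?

43

Take 1×B, 3×L, and 1×V: area 23 ≤ 25, yield 1·4 + 3·10 + 1·9 = 43.
L has the best ratio (10/3) and is taken to its limit of 3; remaining capacity is filled optimally with the others.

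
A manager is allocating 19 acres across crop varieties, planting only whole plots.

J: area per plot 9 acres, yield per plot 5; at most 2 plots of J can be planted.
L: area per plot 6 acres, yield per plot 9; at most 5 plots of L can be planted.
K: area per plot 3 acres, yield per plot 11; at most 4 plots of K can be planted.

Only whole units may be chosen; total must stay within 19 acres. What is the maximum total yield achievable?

53

This is a bounded integer knapsack.
4×K: area 12 ≤ 19, yield 4·11 = 44.
1×L and 4×K: area 18 ≤ 19, yield 1·9 + 4·11 = 53.
Best is 53.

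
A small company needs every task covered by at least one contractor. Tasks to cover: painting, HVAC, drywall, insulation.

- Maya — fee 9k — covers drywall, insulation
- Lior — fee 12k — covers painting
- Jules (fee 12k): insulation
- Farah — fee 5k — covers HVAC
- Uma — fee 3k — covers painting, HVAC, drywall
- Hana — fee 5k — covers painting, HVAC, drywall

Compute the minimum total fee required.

This is a weighted set-cover instance.
Choose Maya and Uma: together they cover painting, HVAC, drywall, insulation — every task.
Total fee: 9 + 3 = 12.
No cover costs less than 12.

12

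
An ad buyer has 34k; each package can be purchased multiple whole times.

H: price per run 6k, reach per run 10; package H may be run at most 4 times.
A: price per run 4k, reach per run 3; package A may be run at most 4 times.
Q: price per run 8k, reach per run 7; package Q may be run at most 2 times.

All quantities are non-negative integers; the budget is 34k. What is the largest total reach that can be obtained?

47

4×H and 2×A: price 32 ≤ 34, reach 4·10 + 2·3 = 46.
4×H and 1×Q: price 32 ≤ 34, reach 4·10 + 1·7 = 47.
Best is 47.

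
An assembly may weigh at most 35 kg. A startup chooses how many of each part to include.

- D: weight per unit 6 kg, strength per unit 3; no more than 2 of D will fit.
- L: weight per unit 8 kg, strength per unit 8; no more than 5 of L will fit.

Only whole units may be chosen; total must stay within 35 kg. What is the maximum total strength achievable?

32

1×D and 3×L: weight 30 ≤ 35, strength 1·3 + 3·8 = 27.
4×L: weight 32 ≤ 35, strength 4·8 = 32.
Best is 32.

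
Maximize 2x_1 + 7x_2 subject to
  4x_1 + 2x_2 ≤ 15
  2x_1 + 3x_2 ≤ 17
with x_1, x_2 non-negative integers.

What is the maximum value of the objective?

(x_1,x_2)=(1,5): 4·1+2·5=14≤15, 2·1+3·5=17≤17, objective 37.
(x_1,x_2)=(0,5): 4·0+2·5=10≤15, 2·0+3·5=15≤17, objective 35.
(x_1,x_2)=(1,4): 4·1+2·4=12≤15, 2·1+3·4=14≤17, objective 30.
(x_1,x_2)=(0,4): 4·0+2·4=8≤15, 2·0+3·4=12≤17, objective 28.
The best lattice point is (1,5), giving 37.

37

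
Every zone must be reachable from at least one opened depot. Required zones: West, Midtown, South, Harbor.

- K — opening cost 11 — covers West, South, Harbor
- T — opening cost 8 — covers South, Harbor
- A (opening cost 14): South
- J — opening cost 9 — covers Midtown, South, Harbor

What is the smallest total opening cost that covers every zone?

20

Choose K and J: together they cover West, Midtown, South, Harbor — every zone.
Total opening cost: 11 + 9 = 20.
No cover costs less than 20.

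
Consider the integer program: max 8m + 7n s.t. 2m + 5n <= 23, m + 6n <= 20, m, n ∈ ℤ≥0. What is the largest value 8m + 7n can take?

88

The continuous relaxation peaks at (11.5, 0) with value 92.00; rounding to a feasible lattice point costs some objective.
(m,n)=(11,0): 2·11+5·0=22≤23, 1·11+6·0=11≤20, objective 88.
(m,n)=(10,0): 2·10+5·0=20≤23, 1·10+6·0=10≤20, objective 80.
The best lattice point is (11,0), giving 88.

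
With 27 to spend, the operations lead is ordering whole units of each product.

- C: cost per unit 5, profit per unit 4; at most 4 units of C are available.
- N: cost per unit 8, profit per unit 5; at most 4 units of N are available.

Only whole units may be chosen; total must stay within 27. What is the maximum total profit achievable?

18

C has the best ratio (4/5); taking only C gives at most 4×4 = 16 (stopped by the supply cap of 4).
Mixing does better — 2×C and 2×N: cost 26 ≤ 27, profit 2·4 + 2·5 = 18.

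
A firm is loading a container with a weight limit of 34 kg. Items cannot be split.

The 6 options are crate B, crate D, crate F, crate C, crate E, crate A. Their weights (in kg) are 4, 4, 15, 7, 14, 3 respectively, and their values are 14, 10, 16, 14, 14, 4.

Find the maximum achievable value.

This is a 0-1 knapsack instance.
Take crate B, crate D, crate F, crate C, and crate A: weight 4 + 4 + 15 + 7 + 3 = 33 ≤ 34, value 14 + 10 + 16 + 14 + 4 = 58.
No other feasible combination does better.

58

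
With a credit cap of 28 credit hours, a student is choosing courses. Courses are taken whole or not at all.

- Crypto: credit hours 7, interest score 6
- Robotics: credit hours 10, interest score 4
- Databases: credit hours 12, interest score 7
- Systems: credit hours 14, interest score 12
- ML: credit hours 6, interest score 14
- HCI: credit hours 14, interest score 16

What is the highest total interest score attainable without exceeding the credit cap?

36

Take Crypto, ML, and HCI: credit hours 7 + 6 + 14 = 27 ≤ 28, interest score 6 + 14 + 16 = 36.
No other feasible combination does better.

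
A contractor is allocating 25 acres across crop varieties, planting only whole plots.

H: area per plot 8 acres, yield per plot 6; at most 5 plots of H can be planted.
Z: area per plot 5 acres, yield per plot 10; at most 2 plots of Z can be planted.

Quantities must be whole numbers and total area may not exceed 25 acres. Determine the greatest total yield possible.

Z has the best ratio (10/5); taking only Z gives at most 2×10 = 20 (stopped by the supply cap of 2).
Mixing does better — 1×H and 2×Z: area 18 ≤ 25, yield 1·6 + 2·10 = 26.

26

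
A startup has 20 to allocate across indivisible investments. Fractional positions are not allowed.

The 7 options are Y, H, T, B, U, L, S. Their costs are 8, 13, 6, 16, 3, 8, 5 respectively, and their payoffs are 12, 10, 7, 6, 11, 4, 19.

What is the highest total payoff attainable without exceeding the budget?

42

This is a 0-1 knapsack instance.
Allowing fractional choices, the relaxed optimum would be about 46.7, but investments are indivisible.
Y + T + S: cost 8 + 6 + 5 = 19 ≤ 20, payoff 12 + 7 + 19 = 38.
T + U + S: cost 6 + 3 + 5 = 14 ≤ 20, payoff 7 + 11 + 19 = 37.
Y + U + S: cost 8 + 3 + 5 = 16 ≤ 20, payoff 12 + 11 + 19 = 42.
Best is Y, U, and S with total payoff 42.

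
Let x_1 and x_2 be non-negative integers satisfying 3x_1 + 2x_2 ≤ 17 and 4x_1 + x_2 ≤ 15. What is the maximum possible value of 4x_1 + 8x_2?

The continuous relaxation peaks at (0, 8.5) with value 68.00; rounding to a feasible lattice point costs some objective.
(x_1,x_2)=(0,8): 3·0+2·8=16≤17, 4·0+1·8=8≤15, objective 64.
(x_1,x_2)=(1,7): 3·1+2·7=17≤17, 4·1+1·7=11≤15, objective 60.
No feasible integer point exceeds 64.

64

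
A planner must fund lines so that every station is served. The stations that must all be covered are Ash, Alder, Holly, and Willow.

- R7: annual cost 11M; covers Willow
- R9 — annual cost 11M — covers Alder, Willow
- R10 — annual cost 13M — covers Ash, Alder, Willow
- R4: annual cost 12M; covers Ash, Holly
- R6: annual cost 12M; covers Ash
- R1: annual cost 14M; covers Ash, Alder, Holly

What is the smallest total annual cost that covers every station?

23

Choose R9 and R4: together they cover Ash, Alder, Holly, Willow — every station.
Total annual cost: 11 + 12 = 23.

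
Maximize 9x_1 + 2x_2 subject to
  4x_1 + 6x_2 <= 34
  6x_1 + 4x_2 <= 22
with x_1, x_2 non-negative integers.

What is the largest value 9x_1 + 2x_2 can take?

Relaxing integrality, the LP optimum is 33.00 at (x_1,x_2) = (3.67, 0), which is not an integer point.
(x_1,x_2)=(3,1): 4·3+6·1=18≤34, 6·3+4·1=22≤22, objective 29.
(x_1,x_2)=(3,0): 4·3+6·0=12≤34, 6·3+4·0=18≤22, objective 27.
(x_1,x_2)=(2,2): 4·2+6·2=20≤34, 6·2+4·2=20≤22, objective 22.
No feasible integer point exceeds 29.

29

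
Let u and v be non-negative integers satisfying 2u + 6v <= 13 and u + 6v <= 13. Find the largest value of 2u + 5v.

The continuous relaxation peaks at (6.5, 0) with value 13.00; rounding to a feasible lattice point costs some objective.
(u,v)=(6,0): 2·6+6·0=12≤13, 1·6+6·0=6≤13, objective 12.
(u,v)=(5,0): 2·5+6·0=10≤13, 1·5+6·0=5≤13, objective 10.
No feasible integer point exceeds 12.

12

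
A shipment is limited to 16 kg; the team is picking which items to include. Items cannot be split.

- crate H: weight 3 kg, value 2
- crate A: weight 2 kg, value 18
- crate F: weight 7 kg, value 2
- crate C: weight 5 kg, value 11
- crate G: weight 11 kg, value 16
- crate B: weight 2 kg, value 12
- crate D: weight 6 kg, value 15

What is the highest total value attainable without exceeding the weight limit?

Take crate A, crate C, crate B, and crate D: weight 2 + 5 + 2 + 6 = 15 ≤ 16, value 18 + 11 + 12 + 15 = 56.
No other feasible combination does better.

56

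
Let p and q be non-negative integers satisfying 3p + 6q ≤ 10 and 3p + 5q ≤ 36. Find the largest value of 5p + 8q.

(p,q)=(3,0): 3·3+6·0=9≤10, 3·3+5·0=9≤36, objective 15.
(p,q)=(2,0): 3·2+6·0=6≤10, 3·2+5·0=6≤36, objective 10.
Maximum is 15 at (p,q)=(3,0).

15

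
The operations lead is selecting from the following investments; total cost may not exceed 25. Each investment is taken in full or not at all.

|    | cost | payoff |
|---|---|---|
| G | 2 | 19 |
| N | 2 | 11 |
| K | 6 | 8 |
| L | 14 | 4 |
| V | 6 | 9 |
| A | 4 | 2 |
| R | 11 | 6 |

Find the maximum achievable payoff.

Allowing fractional choices, the relaxed optimum would be about 51.9, but investments are indivisible.
G + N + V + A + R: cost 2 + 2 + 6 + 4 + 11 = 25 ≤ 25, payoff 19 + 11 + 9 + 2 + 6 = 47.
G + N + K + V: cost 2 + 2 + 6 + 6 = 16 ≤ 25, payoff 19 + 11 + 8 + 9 = 47.
G + N + K + V + A: cost 2 + 2 + 6 + 6 + 4 = 20 ≤ 25, payoff 19 + 11 + 8 + 9 + 2 = 49.
Best is G, N, K, V, and A with total payoff 49.

49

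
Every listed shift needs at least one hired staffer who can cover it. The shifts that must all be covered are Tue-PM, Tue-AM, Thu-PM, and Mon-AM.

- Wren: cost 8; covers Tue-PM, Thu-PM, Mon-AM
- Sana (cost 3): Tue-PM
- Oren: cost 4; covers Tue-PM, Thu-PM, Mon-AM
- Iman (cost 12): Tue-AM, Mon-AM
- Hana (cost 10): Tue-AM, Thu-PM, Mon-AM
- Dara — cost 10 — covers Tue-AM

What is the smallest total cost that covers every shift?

The greedy cost-per-new-shift heuristic would pick Oren and Hana for 14, but a cheaper cover exists.
Choose Sana and Hana: together they cover Tue-PM, Tue-AM, Thu-PM, Mon-AM — every shift.
Total cost: 3 + 10 = 13.
No cover costs less than 13.

13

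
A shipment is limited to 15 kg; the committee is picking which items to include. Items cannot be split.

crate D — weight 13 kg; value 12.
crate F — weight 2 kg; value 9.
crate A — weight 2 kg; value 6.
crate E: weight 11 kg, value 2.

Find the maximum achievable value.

21

crate D + crate F: weight 13 + 2 = 15 ≤ 15, value 12 + 9 = 21.
crate D + crate A: weight 13 + 2 = 15 ≤ 15, value 12 + 6 = 18.
Best is crate D and crate F with total value 21.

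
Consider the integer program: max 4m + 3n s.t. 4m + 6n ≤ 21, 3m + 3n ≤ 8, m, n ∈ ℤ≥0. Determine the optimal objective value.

(m,n)=(2,0) is feasible, giving 8.
(m,n)=(1,1) is feasible, giving 7.
No feasible integer point exceeds 8.

8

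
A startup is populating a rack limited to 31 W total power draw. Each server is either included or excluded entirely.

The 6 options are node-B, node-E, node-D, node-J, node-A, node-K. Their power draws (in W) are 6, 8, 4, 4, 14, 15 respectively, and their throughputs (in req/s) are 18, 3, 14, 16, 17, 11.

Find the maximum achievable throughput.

65

Allowing fractional choices, the relaxed optimum would be about 67.2, but servers are indivisible.
node-B + node-E + node-D + node-J: power draw 6 + 8 + 4 + 4 = 22 ≤ 31, throughput 18 + 3 + 14 + 16 = 51.
node-B + node-D + node-J + node-A: power draw 6 + 4 + 4 + 14 = 28 ≤ 31, throughput 18 + 14 + 16 + 17 = 65.
node-B + node-D + node-J + node-K: power draw 6 + 4 + 4 + 15 = 29 ≤ 31, throughput 18 + 14 + 16 + 11 = 59.
Best is node-B, node-D, node-J, and node-A with total throughput 65.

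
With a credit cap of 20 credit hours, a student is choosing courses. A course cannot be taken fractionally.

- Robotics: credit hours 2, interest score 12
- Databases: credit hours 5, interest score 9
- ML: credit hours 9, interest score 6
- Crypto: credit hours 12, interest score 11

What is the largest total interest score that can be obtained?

32

Allowing fractional choices, the relaxed optimum would be about 32.7, but courses are indivisible.
Robotics + Databases + Crypto: credit hours 2 + 5 + 12 = 19 ≤ 20, interest score 12 + 9 + 11 = 32.
Robotics + Databases + ML: credit hours 2 + 5 + 9 = 16 ≤ 20, interest score 12 + 9 + 6 = 27.
Robotics + Crypto: credit hours 2 + 12 = 14 ≤ 20, interest score 12 + 11 = 23.
Best is Robotics, Databases, and Crypto with total interest score 32.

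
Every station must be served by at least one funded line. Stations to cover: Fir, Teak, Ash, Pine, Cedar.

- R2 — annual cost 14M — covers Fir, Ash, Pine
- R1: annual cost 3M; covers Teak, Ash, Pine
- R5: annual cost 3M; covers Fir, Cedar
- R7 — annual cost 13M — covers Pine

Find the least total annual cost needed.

6

This is an integer covering problem.
Choose R1 and R5: together they cover Fir, Teak, Ash, Pine, Cedar — every station.
Total annual cost: 3 + 3 = 6.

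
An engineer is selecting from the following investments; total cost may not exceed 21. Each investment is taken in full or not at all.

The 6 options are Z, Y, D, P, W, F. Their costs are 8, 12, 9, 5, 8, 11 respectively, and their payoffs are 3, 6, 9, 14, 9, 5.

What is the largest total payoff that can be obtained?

Allowing fractional choices, the relaxed optimum would be about 31.0, but investments are indivisible.
D + P: cost 9 + 5 = 14 ≤ 21, payoff 9 + 14 = 23.
Z + P + W: cost 8 + 5 + 8 = 21 ≤ 21, payoff 3 + 14 + 9 = 26.
P + W: cost 5 + 8 = 13 ≤ 21, payoff 14 + 9 = 23.
Best is Z, P, and W with total payoff 26.

26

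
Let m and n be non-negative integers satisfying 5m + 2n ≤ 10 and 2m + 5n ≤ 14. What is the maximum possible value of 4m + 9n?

The continuous relaxation peaks at (1.05, 2.38) with value 25.62; rounding to a feasible lattice point costs some objective.
(m,n)=(1,2): 5·1+2·2=9≤10, 2·1+5·2=12≤14, objective 22.
(m,n)=(0,2): 5·0+2·2=4≤10, 2·0+5·2=10≤14, objective 18.
(m,n)=(1,1): 5·1+2·1=7≤10, 2·1+5·1=7≤14, objective 13.
The best lattice point is (1,2), giving 22.

22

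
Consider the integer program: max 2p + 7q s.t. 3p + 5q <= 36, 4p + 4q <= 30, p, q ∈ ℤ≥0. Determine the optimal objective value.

49

(p,q)=(0,7): 3·0+5·7=35≤36, 4·0+4·7=28≤30, objective 49.
(p,q)=(1,6): 3·1+5·6=33≤36, 4·1+4·6=28≤30, objective 44.
(p,q)=(0,6): 3·0+5·6=30≤36, 4·0+4·6=24≤30, objective 42.
No feasible integer point exceeds 49.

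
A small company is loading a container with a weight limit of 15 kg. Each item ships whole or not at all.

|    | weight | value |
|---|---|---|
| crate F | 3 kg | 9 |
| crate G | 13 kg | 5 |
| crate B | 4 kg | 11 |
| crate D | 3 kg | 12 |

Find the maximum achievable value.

Take crate F, crate B, and crate D: weight 3 + 4 + 3 = 10 ≤ 15, value 9 + 11 + 12 = 32.
No other feasible combination does better.

32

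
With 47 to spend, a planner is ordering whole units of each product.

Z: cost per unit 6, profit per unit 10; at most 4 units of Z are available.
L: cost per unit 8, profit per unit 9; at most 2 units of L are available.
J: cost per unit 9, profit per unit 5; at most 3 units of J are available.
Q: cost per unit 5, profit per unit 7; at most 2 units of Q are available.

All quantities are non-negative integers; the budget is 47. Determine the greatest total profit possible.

This is a bounded integer knapsack.
4×Z, 1×L, and 2×Q: cost 42 ≤ 47, profit 4·10 + 1·9 + 2·7 = 63.
4×Z, 2×L, and 1×Q: cost 45 ≤ 47, profit 4·10 + 2·9 + 1·7 = 65.
Best is 65.

65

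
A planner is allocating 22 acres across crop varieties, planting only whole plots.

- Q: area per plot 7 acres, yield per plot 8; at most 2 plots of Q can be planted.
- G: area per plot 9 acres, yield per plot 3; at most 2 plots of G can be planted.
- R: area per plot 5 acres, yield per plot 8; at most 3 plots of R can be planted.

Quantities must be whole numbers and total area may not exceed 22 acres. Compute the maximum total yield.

R has the best ratio (8/5); taking only R gives at most 3×8 = 24 (stopped by the supply cap of 3).
Mixing does better — 1×Q and 3×R: area 22 ≤ 22, yield 1·8 + 3·8 = 32.

32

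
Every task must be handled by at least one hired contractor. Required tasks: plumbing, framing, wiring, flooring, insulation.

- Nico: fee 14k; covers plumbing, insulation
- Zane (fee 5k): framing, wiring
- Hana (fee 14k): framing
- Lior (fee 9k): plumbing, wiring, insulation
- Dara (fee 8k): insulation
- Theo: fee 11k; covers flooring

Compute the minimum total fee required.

Choose Zane, Lior, and Theo: together they cover plumbing, framing, wiring, flooring, insulation — every task.
Total fee: 5 + 9 + 11 = 25.
No cover costs less than 25.

25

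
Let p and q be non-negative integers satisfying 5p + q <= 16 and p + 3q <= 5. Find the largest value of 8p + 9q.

25

(p,q)=(2,1): 5·2+1·1=11≤16, 1·2+3·1=5≤5, objective 25.
(p,q)=(3,0): 5·3+1·0=15≤16, 1·3+3·0=3≤5, objective 24.
No feasible integer point exceeds 25.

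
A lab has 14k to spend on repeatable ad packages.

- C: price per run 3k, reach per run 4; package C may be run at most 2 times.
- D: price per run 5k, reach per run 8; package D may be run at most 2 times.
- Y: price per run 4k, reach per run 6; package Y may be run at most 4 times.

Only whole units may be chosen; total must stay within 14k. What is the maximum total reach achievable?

22

D has the best ratio (8/5); taking only D gives at most 2×8 = 16 (stopped by the price limit).
Mixing does better — 2×D and 1×Y: price 14 ≤ 14, reach 2·8 + 1·6 = 22.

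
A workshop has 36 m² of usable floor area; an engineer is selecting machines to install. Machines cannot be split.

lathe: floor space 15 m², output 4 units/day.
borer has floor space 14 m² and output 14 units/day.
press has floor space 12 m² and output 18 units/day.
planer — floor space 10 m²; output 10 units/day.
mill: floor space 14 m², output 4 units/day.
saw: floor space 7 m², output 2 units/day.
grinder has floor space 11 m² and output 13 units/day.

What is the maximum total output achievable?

Take borer, press, and planer: floor space 14 + 12 + 10 = 36 ≤ 36, output 14 + 18 + 10 = 42.
No other feasible combination does better.

42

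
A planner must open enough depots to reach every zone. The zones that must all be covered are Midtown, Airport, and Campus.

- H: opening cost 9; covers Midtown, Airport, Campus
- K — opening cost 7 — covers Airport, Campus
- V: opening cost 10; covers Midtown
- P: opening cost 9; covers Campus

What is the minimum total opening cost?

H alone covers Midtown, Airport, Campus — every zone.
Total opening cost: 9.

9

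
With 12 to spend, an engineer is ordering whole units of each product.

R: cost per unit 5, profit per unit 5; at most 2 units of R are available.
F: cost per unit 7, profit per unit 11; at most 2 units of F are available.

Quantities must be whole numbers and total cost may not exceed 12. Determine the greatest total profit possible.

Take 1×R and 1×F: cost 12 ≤ 12, profit 1·5 + 1·11 = 16.
No other integer combination yields more.

16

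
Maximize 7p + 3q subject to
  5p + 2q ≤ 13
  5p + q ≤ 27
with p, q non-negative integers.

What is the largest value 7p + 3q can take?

The continuous relaxation peaks at (0, 6.5) with value 19.50; rounding to a feasible lattice point costs some objective.
(p,q)=(1,4): 5·1+2·4=13≤13, 5·1+1·4=9≤27, objective 19.
(p,q)=(0,6): 5·0+2·6=12≤13, 5·0+1·6=6≤27, objective 18.
(p,q)=(1,3): 5·1+2·3=11≤13, 5·1+1·3=8≤27, objective 16.
(p,q)=(0,5): 5·0+2·5=10≤13, 5·0+1·5=5≤27, objective 15.
Maximum is 19 at (p,q)=(1,4).

19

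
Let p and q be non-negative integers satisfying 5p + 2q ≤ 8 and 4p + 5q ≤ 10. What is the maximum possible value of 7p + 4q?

11

(p,q)=(1,1): 5·1+2·1=7≤8, 4·1+5·1=9≤10, objective 11.
(p,q)=(0,2): 5·0+2·2=4≤8, 4·0+5·2=10≤10, objective 8.
(p,q)=(1,0): 5·1+2·0=5≤8, 4·1+5·0=4≤10, objective 7.
(p,q)=(0,1): 5·0+2·1=2≤8, 4·0+5·1=5≤10, objective 4.
No feasible integer point exceeds 11.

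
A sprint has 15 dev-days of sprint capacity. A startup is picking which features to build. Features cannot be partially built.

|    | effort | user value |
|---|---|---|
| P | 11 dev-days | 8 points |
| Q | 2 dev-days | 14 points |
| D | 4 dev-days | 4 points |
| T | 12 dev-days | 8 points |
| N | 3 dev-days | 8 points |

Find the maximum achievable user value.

This is a 0-1 knapsack instance.
Allowing fractional choices, the relaxed optimum would be about 30.4, but features are indivisible.
Q + N: effort 2 + 3 = 5 ≤ 15, user value 14 + 8 = 22.
Q + D + N: effort 2 + 4 + 3 = 9 ≤ 15, user value 14 + 4 + 8 = 26.
Best is Q, D, and N with total user value 26.

26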